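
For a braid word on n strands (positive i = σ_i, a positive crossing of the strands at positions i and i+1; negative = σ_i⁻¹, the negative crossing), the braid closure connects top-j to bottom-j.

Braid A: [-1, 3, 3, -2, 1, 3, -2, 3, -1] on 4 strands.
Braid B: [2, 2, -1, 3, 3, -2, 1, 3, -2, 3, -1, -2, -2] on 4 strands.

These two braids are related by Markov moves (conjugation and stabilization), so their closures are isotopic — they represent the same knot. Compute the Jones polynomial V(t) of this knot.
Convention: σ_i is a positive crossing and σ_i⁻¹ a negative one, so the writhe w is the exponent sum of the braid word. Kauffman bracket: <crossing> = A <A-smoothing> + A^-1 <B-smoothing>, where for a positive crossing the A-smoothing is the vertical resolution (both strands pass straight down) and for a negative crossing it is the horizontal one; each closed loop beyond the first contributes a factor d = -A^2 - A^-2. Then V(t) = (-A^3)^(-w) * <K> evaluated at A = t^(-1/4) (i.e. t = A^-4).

t^5 - 2*t^4 + 3*t^3 - 3*t^2 + 3*t - 3 + 2*t^-1 - t^-2 + t^-3

Derivation:
Markov-equivalent braids have isotopic closures, hence identical knot invariants. Strip the Markov moves from each word to reach a common short braid β, then compute V(t) once on β.
Braid A: s1^-1 s3 s3 s2^-1 s1 s3 s2^-1 s3 s1^-1 on 4 strands has no conjugating prefix/suffix or stabilization to strip; take β = s1^-1 s3 s3 s2^-1 s1 s3 s2^-1 s3 s1^-1.
Braid B: s2 s2 s1^-1 s3 s3 s2^-1 s1 s3 s2^-1 s3 s1^-1 s2^-1 s2^-1 on 4 strands reduces by inverse Markov moves (closure unchanged at each step):
  Deconjugate: the word is γ·β·γ⁻¹ with γ = s2 s2 (prefix) and γ⁻¹ = s2^-1 s2^-1 (suffix); strip both.
Reduced to β = s1^-1 s3 s3 s2^-1 s1 s3 s2^-1 s3 s1^-1 on 4 strands, 9 crossings.
Both give the same β = s1^-1 s3 s3 s2^-1 s1 s3 s2^-1 s3 s1^-1 on 4 strands, so one state sum suffices:
Braid: s1^-1 s3 s3 s2^-1 s1 s3 s2^-1 s3 s1^-1 on 4 strands, 9 crossings.
Writhe w = (#positive) - (#negative) = 5 - 4 = 1.
Enumerate smoothing states for the bracket polynomial. There are 2^9 = 512 states.
Each crossing splits two ways (0=vertical, 1=horizontal). The state's weight is A^(#A-smoothings - #B-smoothings) * d^(loops - 1).
Tabulate the states by total A-exponent and number of loops L (A-exp: L × count):
  A^9: L=4 ×1
  A^7: L=3 ×9
  A^5: L=2 ×29, L=4 ×7
  A^3: L=1 ×30, L=3 ×52, L=5 ×2
  A^1: L=2 ×83, L=4 ×43
  A^-1: L=1 ×11, L=3 ×93, L=5 ×22
  A^-3: L=2 ×19, L=4 ×58, L=6 ×7
  A^-5: L=3 ×15, L=5 ×20, L=7 ×1
  A^-7: L=4 ×6, L=6 ×3
  A^-9: L=5 ×1
Each group contributes A^e * Σ count * d^(L-1):
Powers of d = -A^2 - A^-2: d^2 = A^4 + 2 + A^-4; d^3 = -A^6 - 3*A^2 - 3*A^-2 - A^-6; d^4 = A^8 + 4*A^4 + 6 + 4*A^-4 + A^-8; d^5 = -A^10 - 5*A^6 - 10*A^2 - 10*A^-2 - 5*A^-6 - A^-10; d^6 = A^12 + 6*A^8 + 15*A^4 + 20 + 15*A^-4 + 6*A^-8 + A^-12.
  A^9 * (d^3) = -A^15 - 3*A^11 - 3*A^7 - A^3
  A^7 * (9*d^2) = 9*A^11 + 18*A^7 + 9*A^3
  A^5 * (29*d + 7*d^3) = -7*A^11 - 50*A^7 - 50*A^3 - 7*A^-1
  A^3 * (30 + 52*d^2 + 2*d^4) = 2*A^11 + 60*A^7 + 146*A^3 + 60*A^-1 + 2*A^-5
  A^1 * (83*d + 43*d^3) = -43*A^7 - 212*A^3 - 212*A^-1 - 43*A^-5
  A^-1 * (11 + 93*d^2 + 22*d^4) = 22*A^7 + 181*A^3 + 329*A^-1 + 181*A^-5 + 22*A^-9
  A^-3 * (19*d + 58*d^3 + 7*d^5) = -7*A^7 - 93*A^3 - 263*A^-1 - 263*A^-5 - 93*A^-9 - 7*A^-13
  A^-5 * (15*d^2 + 20*d^4 + d^6) = A^7 + 26*A^3 + 110*A^-1 + 170*A^-5 + 110*A^-9 + 26*A^-13 + A^-17
  A^-7 * (6*d^3 + 3*d^5) = -3*A^3 - 21*A^-1 - 48*A^-5 - 48*A^-9 - 21*A^-13 - 3*A^-17
  A^-9 * (d^4) = A^-1 + 4*A^-5 + 6*A^-9 + 4*A^-13 + A^-17
Summing the groups: <K> = -A^15 + A^11 - 2*A^7 + 3*A^3 - 3*A^-1 + 3*A^-5 - 3*A^-9 + 2*A^-13 - A^-17
Normalise by the writhe: (-A^3)^(-w) = (-A^3)^(-1) = -A^-3, so f(A) = -A^-3 * <K> = A^12 - A^8 + 2*A^4 - 3 + 3*A^-4 - 3*A^-8 + 3*A^-12 - 2*A^-16 + A^-20.
Substitute A = t^(-1/4), i.e. A^e → t^(-e/4): V(t) = t^5 - 2*t^4 + 3*t^3 - 3*t^2 + 3*t - 3 + 2*t^-1 - t^-2 + t^-3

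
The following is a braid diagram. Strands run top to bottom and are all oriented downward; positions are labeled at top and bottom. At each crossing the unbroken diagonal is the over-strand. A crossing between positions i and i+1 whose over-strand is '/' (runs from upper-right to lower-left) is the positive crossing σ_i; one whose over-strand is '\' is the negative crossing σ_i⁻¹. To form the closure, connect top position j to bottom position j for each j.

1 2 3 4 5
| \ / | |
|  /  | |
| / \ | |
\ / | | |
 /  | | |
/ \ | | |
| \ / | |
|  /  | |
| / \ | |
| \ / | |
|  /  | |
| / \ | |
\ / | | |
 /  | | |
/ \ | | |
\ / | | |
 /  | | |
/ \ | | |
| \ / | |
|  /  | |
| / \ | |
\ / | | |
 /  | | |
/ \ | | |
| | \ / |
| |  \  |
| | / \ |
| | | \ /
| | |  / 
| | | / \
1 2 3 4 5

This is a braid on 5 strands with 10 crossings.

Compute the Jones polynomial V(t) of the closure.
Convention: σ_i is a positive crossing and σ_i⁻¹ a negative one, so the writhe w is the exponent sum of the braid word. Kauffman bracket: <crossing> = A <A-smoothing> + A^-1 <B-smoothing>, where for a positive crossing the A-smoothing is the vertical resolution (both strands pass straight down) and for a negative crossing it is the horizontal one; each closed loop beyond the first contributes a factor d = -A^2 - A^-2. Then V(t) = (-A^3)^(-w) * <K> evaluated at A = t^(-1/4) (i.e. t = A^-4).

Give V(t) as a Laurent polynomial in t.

-t^8 + t^5 + t^3

Derivation:
Reading the diagram top to bottom ('/'-over between positions i,i+1 = s_i, '\'-over = s_i^-1): braid word = s2 s1 s2 s2 s1 s1 s2 s1 s3^-1 s4.
The presented braid s2 s1 s2 s2 s1 s1 s2 s1 s3^-1 s4 on 5 strands reduces by inverse Markov moves (closure unchanged at each step):
  Destabilize: the word has the form β·s4 where s4 occurs only as the final letter (β ∈ B_4); drop it and the last strand → 4 strands.
  Destabilize: the word has the form β·s3^-1 where s3^-1 occurs only as the final letter (β ∈ B_3); drop it and the last strand → 3 strands.
Reduced to β = s2 s1 s2 s2 s1 s1 s2 s1 on 3 strands, 8 crossings.
Compute on β:
Braid: s2 s1 s2 s2 s1 s1 s2 s1 on 3 strands, 8 crossings.
Writhe w = (#positive) - (#negative) = 8 - 0 = 8.
Enumerate smoothing states for the bracket polynomial. There are 2^8 = 256 states.
Each crossing splits two ways (0=vertical, 1=horizontal). The state's weight is A^(#A-smoothings - #B-smoothings) * d^(loops - 1).
Tabulate the states by total A-exponent and number of loops L (A-exp: L × count):
  A^8: L=3 ×1
  A^6: L=2 ×8
  A^4: L=1 ×16, L=3 ×12
  A^2: L=2 ×48, L=4 ×8
  A^0: L=1 ×17, L=3 ×51, L=5 ×2
  A^-2: L=2 ×34, L=4 ×22
  A^-4: L=1 ×4, L=3 ×21, L=5 ×3
  A^-6: L=2 ×4, L=4 ×4
  A^-8: L=3 ×1
Each group contributes A^e * Σ count * d^(L-1):
Powers of d = -A^2 - A^-2: d^2 = A^4 + 2 + A^-4; d^3 = -A^6 - 3*A^2 - 3*A^-2 - A^-6; d^4 = A^8 + 4*A^4 + 6 + 4*A^-4 + A^-8.
  A^8 * (d^2) = A^12 + 2*A^8 + A^4
  A^6 * (8*d) = -8*A^8 - 8*A^4
  A^4 * (16 + 12*d^2) = 12*A^8 + 40*A^4 + 12
  A^2 * (48*d + 8*d^3) = -8*A^8 - 72*A^4 - 72 - 8*A^-4
  A^0 * (17 + 51*d^2 + 2*d^4) = 2*A^8 + 59*A^4 + 131 + 59*A^-4 + 2*A^-8
  A^-2 * (34*d + 22*d^3) = -22*A^4 - 100 - 100*A^-4 - 22*A^-8
  A^-4 * (4 + 21*d^2 + 3*d^4) = 3*A^4 + 33 + 64*A^-4 + 33*A^-8 + 3*A^-12
  A^-6 * (4*d + 4*d^3) = -4 - 16*A^-4 - 16*A^-8 - 4*A^-12
  A^-8 * (d^2) = A^-4 + 2*A^-8 + A^-12
Summing the groups: <K> = A^12 + A^4 - A^-8
Normalise by the writhe: (-A^3)^(-w) = (-A^3)^(-8) = A^-24, so f(A) = A^-24 * <K> = A^-12 + A^-20 - A^-32.
Substitute A = t^(-1/4), i.e. A^e → t^(-e/4): V(t) = -t^8 + t^5 + t^3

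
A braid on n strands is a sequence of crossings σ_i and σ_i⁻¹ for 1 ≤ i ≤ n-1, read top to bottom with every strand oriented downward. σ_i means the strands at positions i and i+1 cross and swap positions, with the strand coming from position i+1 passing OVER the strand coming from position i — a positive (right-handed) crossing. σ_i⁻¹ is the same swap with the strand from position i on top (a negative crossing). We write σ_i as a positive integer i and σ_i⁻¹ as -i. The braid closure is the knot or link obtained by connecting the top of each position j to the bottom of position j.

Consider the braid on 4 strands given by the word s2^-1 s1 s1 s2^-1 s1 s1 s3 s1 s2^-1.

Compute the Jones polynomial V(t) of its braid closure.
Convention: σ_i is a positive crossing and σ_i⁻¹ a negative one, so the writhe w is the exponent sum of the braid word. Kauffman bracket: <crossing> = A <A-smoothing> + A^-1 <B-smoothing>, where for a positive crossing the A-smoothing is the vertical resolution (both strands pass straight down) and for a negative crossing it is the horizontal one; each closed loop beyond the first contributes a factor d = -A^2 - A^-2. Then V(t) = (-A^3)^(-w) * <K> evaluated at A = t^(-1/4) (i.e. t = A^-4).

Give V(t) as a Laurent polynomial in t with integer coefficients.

-t^6 + 2*t^5 - 4*t^4 + 5*t^3 - 4*t^2 + 5*t - 3 + 2*t^-1 - t^-2

Derivation:
Braid: s2^-1 s1 s1 s2^-1 s1 s1 s3 s1 s2^-1 on 4 strands, 9 crossings.
Writhe w = (#positive) - (#negative) = 6 - 3 = 3.
Enumerate smoothing states for the bracket polynomial. There are 2^9 = 512 states.
For each crossing: s=0 is the vertical smoothing, s=1 horizontal. Crossing k contributes A^(sign_k * (1 - 2*s_k)); loop factor d = -A^2 - A^-2.
Tabulate the states by total A-exponent and number of loops L (A-exp: L × count):
  A^9: L=5 ×1
  A^7: L=4 ×9
  A^5: L=3 ×32, L=5 ×4
  A^3: L=2 ×51, L=4 ×32, L=6 ×1
  A^1: L=1 ×27, L=3 ×81, L=5 ×18
  A^-1: L=2 ×53, L=4 ×67, L=6 ×6
  A^-3: L=3 ×50, L=5 ×33, L=7 ×1
  A^-5: L=4 ×27, L=6 ×9
  A^-7: L=5 ×8, L=7 ×1
  A^-9: L=6 ×1
Each group contributes A^e * Σ count * d^(L-1):
Powers of d = -A^2 - A^-2: d^2 = A^4 + 2 + A^-4; d^3 = -A^6 - 3*A^2 - 3*A^-2 - A^-6; d^4 = A^8 + 4*A^4 + 6 + 4*A^-4 + A^-8; d^5 = -A^10 - 5*A^6 - 10*A^2 - 10*A^-2 - 5*A^-6 - A^-10; d^6 = A^12 + 6*A^8 + 15*A^4 + 20 + 15*A^-4 + 6*A^-8 + A^-12.
  A^9 * (d^4) = A^17 + 4*A^13 + 6*A^9 + 4*A^5 + A
  A^7 * (9*d^3) = -9*A^13 - 27*A^9 - 27*A^5 - 9*A
  A^5 * (32*d^2 + 4*d^4) = 4*A^13 + 48*A^9 + 88*A^5 + 48*A + 4*A^-3
  A^3 * (51*d + 32*d^3 + d^5) = -A^13 - 37*A^9 - 157*A^5 - 157*A - 37*A^-3 - A^-7
  A^1 * (27 + 81*d^2 + 18*d^4) = 18*A^9 + 153*A^5 + 297*A + 153*A^-3 + 18*A^-7
  A^-1 * (53*d + 67*d^3 + 6*d^5) = -6*A^9 - 97*A^5 - 314*A - 314*A^-3 - 97*A^-7 - 6*A^-11
  A^-3 * (50*d^2 + 33*d^4 + d^6) = A^9 + 39*A^5 + 197*A + 318*A^-3 + 197*A^-7 + 39*A^-11 + A^-15
  A^-5 * (27*d^3 + 9*d^5) = -9*A^5 - 72*A - 171*A^-3 - 171*A^-7 - 72*A^-11 - 9*A^-15
  A^-7 * (8*d^4 + d^6) = A^5 + 14*A + 47*A^-3 + 68*A^-7 + 47*A^-11 + 14*A^-15 + A^-19
  A^-9 * (d^5) = -A - 5*A^-3 - 10*A^-7 - 10*A^-11 - 5*A^-15 - A^-19
Summing the groups: <K> = A^17 - 2*A^13 + 3*A^9 - 5*A^5 + 4*A - 5*A^-3 + 4*A^-7 - 2*A^-11 + A^-15
Normalise by the writhe: (-A^3)^(-w) = (-A^3)^(-3) = -A^-9, so f(A) = -A^-9 * <K> = -A^8 + 2*A^4 - 3 + 5*A^-4 - 4*A^-8 + 5*A^-12 - 4*A^-16 + 2*A^-20 - A^-24.
Substitute A = t^(-1/4), i.e. A^e → t^(-e/4): V(t) = -t^6 + 2*t^5 - 4*t^4 + 5*t^3 - 4*t^2 + 5*t - 3 + 2*t^-1 - t^-2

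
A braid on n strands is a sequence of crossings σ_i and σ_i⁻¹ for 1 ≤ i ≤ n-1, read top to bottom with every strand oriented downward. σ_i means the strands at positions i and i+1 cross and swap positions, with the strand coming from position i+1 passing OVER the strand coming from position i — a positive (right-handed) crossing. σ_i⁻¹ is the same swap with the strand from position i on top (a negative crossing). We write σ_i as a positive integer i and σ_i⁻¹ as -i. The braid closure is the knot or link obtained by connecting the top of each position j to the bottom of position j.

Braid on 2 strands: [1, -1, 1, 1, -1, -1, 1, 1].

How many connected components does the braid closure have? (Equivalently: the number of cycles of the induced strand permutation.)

Track the strand permutation on 2 strands, starting from identity.
  step 1: s1 swaps positions 1,2 -> [2 1]
  step 2: s1^-1 swaps positions 1,2 -> [1 2]
  step 3: s1 swaps positions 1,2 -> [2 1]
  step 4: s1 swaps positions 1,2 -> [1 2]
  step 5: s1^-1 swaps positions 1,2 -> [2 1]
  step 6: s1^-1 swaps positions 1,2 -> [1 2]
  step 7: s1 swaps positions 1,2 -> [2 1]
  step 8: s1 swaps positions 1,2 -> [1 2]
Final permutation (position -> original strand): [1 2]
Closure components = cycle count of this permutation = 2.

Answer: 2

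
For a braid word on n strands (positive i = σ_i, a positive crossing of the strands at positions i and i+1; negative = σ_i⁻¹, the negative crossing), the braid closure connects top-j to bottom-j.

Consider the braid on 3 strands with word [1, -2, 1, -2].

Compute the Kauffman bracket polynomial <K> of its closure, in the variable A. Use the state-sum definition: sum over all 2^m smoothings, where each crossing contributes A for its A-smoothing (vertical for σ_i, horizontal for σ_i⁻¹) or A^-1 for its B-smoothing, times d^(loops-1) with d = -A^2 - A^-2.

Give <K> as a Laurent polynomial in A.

Braid: s1 s2^-1 s1 s2^-1 on 3 strands, 4 crossings.
Writhe w = (#positive) - (#negative) = 2 - 2 = 0.
State-sum expansion of <K>. There are 2^4 = 16 states.
Smooth each crossing (0=||, 1=⌣⌢); contribution A^(Σ sign_k(1-2s_k)) * d^(L-1).
  state 0000: A-exp=+0, loops=3, term = A^0 * d^2
  state 0001: A-exp=+2, loops=2, term = A^2 * d^1
  state 0010: A-exp=-2, loops=2, term = A^-2 * d^1
  state 0011: A-exp=+0, loops=1, term = A^0 * d^0
  state 0100: A-exp=+2, loops=2, term = A^2 * d^1
  state 0101: A-exp=+4, loops=3, term = A^4 * d^2
  state 0110: A-exp=+0, loops=1, term = A^0 * d^0
  state 0111: A-exp=+2, loops=2, term = A^2 * d^1
  state 1000: A-exp=-2, loops=2, term = A^-2 * d^1
  state 1001: A-exp=+0, loops=1, term = A^0 * d^0
  state 1010: A-exp=-4, loops=3, term = A^-4 * d^2
  state 1011: A-exp=-2, loops=2, term = A^-2 * d^1
  state 1100: A-exp=+0, loops=1, term = A^0 * d^0
  state 1101: A-exp=+2, loops=2, term = A^2 * d^1
  state 1110: A-exp=-2, loops=2, term = A^-2 * d^1
  state 1111: A-exp=+0, loops=1, term = A^0 * d^0
Collect the terms by A-exponent (count of states per loop number):
Powers of d = -A^2 - A^-2: d^2 = A^4 + 2 + A^-4.
  A^4 * (d^2) = A^8 + 2*A^4 + 1
  A^2 * (4*d) = -4*A^4 - 4
  A^0 * (5 + d^2) = A^4 + 7 + A^-4
  A^-2 * (4*d) = -4 - 4*A^-4
  A^-4 * (d^2) = 1 + 2*A^-4 + A^-8
Summing the groups: <K> = A^8 - A^4 + 1 - A^-4 + A^-8

Answer: A^8 - A^4 + 1 - A^-4 + A^-8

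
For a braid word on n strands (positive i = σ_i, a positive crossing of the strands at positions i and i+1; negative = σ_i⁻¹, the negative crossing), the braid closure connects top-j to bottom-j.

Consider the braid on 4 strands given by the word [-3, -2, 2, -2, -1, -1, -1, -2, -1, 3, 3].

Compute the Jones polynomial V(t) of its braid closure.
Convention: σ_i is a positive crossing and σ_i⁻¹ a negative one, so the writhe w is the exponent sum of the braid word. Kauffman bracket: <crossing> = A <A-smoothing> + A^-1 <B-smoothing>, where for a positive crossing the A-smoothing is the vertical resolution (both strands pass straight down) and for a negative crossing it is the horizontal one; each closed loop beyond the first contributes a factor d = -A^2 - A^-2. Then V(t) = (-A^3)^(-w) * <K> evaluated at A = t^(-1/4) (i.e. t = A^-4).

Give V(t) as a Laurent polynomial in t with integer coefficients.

The presented braid s3^-1 s2^-1 s2 s2^-1 s1^-1 s1^-1 s1^-1 s2^-1 s1^-1 s3 s3 on 4 strands reduces by inverse Markov moves (closure unchanged at each step):
  Deconjugate: the word is γ·β·γ⁻¹ with γ = s3^-1 (prefix) and γ⁻¹ = s3 (suffix); strip both.
  Destabilize: the word has the form β·s3 where s3 occurs only as the final letter (β ∈ B_3); drop it and the last strand → 3 strands.
Reduced to β = s2^-1 s2 s2^-1 s1^-1 s1^-1 s1^-1 s2^-1 s1^-1 on 3 strands, 8 crossings.
Compute on β:
First cancel adjacent σ_i σ_i⁻¹ pairs (Reidemeister II — same braid, same closure): s2^-1 s2 s2^-1 s1^-1 s1^-1 s1^-1 s2^-1 s1^-1 → s2^-1 s1^-1 s1^-1 s1^-1 s2^-1 s1^-1.
Braid: s2^-1 s1^-1 s1^-1 s1^-1 s2^-1 s1^-1 on 3 strands, 6 crossings.
Writhe w = (#positive) - (#negative) = 0 - 6 = -6.
Computing the Kauffman bracket via state sum. There are 2^6 = 64 states.
For each crossing: s=0 is the vertical smoothing, s=1 horizontal. Crossing k contributes A^(sign_k * (1 - 2*s_k)); loop factor d = -A^2 - A^-2.
Tabulate the states by total A-exponent and number of loops L (A-exp: L × count):
  A^6: L=3 ×1
  A^4: L=2 ×3, L=4 ×3
  A^2: L=1 ×3, L=3 ×11, L=5 ×1
  A^0: L=2 ×16, L=4 ×4
  A^-2: L=1 ×8, L=3 ×7
  A^-4: L=2 ×6
  A^-6: L=3 ×1
Each group contributes A^e * Σ count * d^(L-1):
Powers of d = -A^2 - A^-2: d^2 = A^4 + 2 + A^-4; d^3 = -A^6 - 3*A^2 - 3*A^-2 - A^-6; d^4 = A^8 + 4*A^4 + 6 + 4*A^-4 + A^-8.
  A^6 * (d^2) = A^10 + 2*A^6 + A^2
  A^4 * (3*d + 3*d^3) = -3*A^10 - 12*A^6 - 12*A^2 - 3*A^-2
  A^2 * (3 + 11*d^2 + d^4) = A^10 + 15*A^6 + 31*A^2 + 15*A^-2 + A^-6
  A^0 * (16*d + 4*d^3) = -4*A^6 - 28*A^2 - 28*A^-2 - 4*A^-6
  A^-2 * (8 + 7*d^2) = 7*A^2 + 22*A^-2 + 7*A^-6
  A^-4 * (6*d) = -6*A^-2 - 6*A^-6
  A^-6 * (d^2) = A^-2 + 2*A^-6 + A^-10
Summing the groups: <K> = -A^10 + A^6 - A^2 + A^-2 + A^-10
Normalise by the writhe: (-A^3)^(-w) = (-A^3)^(6) = A^18, so f(A) = A^18 * <K> = -A^28 + A^24 - A^20 + A^16 + A^8.
Substitute A = t^(-1/4), i.e. A^e → t^(-e/4): V(t) = t^-2 + t^-4 - t^-5 + t^-6 - t^-7

Answer: t^-2 + t^-4 - t^-5 + t^-6 - t^-7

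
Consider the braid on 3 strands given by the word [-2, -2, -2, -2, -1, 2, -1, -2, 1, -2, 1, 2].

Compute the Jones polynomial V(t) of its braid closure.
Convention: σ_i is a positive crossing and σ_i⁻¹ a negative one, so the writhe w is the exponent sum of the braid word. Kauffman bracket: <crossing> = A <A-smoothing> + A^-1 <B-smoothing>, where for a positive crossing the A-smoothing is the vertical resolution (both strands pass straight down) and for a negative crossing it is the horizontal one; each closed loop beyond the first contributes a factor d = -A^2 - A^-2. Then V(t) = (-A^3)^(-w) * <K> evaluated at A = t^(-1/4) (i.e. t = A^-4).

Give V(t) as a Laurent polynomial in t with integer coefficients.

The presented braid s2^-1 s2^-1 s2^-1 s2^-1 s1^-1 s2 s1^-1 s2^-1 s1 s2^-1 s1 s2 on 3 strands reduces by inverse Markov moves (closure unchanged at each step):
  Deconjugate: the word is γ·β·γ⁻¹ with γ = s2^-1 (prefix) and γ⁻¹ = s2 (suffix); strip both.
Reduced to β = s2^-1 s2^-1 s2^-1 s1^-1 s2 s1^-1 s2^-1 s1 s2^-1 s1 on 3 strands, 10 crossings.
Compute on β:
Braid: s2^-1 s2^-1 s2^-1 s1^-1 s2 s1^-1 s2^-1 s1 s2^-1 s1 on 3 strands, 10 crossings.
Writhe w = (#positive) - (#negative) = 3 - 7 = -4.
Computing the Kauffman bracket via state sum. There are 2^10 = 1024 states.
Each crossing splits two ways (0=vertical, 1=horizontal). The state's weight is A^(#A-smoothings - #B-smoothings) * d^(loops - 1).
Tabulate the states by total A-exponent and number of loops L (A-exp: L × count):
  A^10: L=6 ×1
  A^8: L=5 ×10
  A^6: L=4 ×41, L=6 ×4
  A^4: L=3 ×88, L=5 ×31, L=7 ×1
  A^2: L=2 ×102, L=4 ×99, L=6 ×9
  A^0: L=1 ×54, L=3 ×162, L=5 ×36
  A^-2: L=2 ×134, L=4 ×74, L=6 ×2
  A^-4: L=1 ×30, L=3 ×82, L=5 ×8
  A^-6: L=2 ×32, L=4 ×13
  A^-8: L=1 ×3, L=3 ×7
  A^-10: L=2 ×1
Each group contributes A^e * Σ count * d^(L-1):
Powers of d = -A^2 - A^-2: d^2 = A^4 + 2 + A^-4; d^3 = -A^6 - 3*A^2 - 3*A^-2 - A^-6; d^4 = A^8 + 4*A^4 + 6 + 4*A^-4 + A^-8; d^5 = -A^10 - 5*A^6 - 10*A^2 - 10*A^-2 - 5*A^-6 - A^-10; d^6 = A^12 + 6*A^8 + 15*A^4 + 20 + 15*A^-4 + 6*A^-8 + A^-12.
  A^10 * (d^5) = -A^20 - 5*A^16 - 10*A^12 - 10*A^8 - 5*A^4 - 1
  A^8 * (10*d^4) = 10*A^16 + 40*A^12 + 60*A^8 + 40*A^4 + 10
  A^6 * (41*d^3 + 4*d^5) = -4*A^16 - 61*A^12 - 163*A^8 - 163*A^4 - 61 - 4*A^-4
  A^4 * (88*d^2 + 31*d^4 + d^6) = A^16 + 37*A^12 + 227*A^8 + 382*A^4 + 227 + 37*A^-4 + A^-8
  A^2 * (102*d + 99*d^3 + 9*d^5) = -9*A^12 - 144*A^8 - 489*A^4 - 489 - 144*A^-4 - 9*A^-8
  A^0 * (54 + 162*d^2 + 36*d^4) = 36*A^8 + 306*A^4 + 594 + 306*A^-4 + 36*A^-8
  A^-2 * (134*d + 74*d^3 + 2*d^5) = -2*A^8 - 84*A^4 - 376 - 376*A^-4 - 84*A^-8 - 2*A^-12
  A^-4 * (30 + 82*d^2 + 8*d^4) = 8*A^4 + 114 + 242*A^-4 + 114*A^-8 + 8*A^-12
  A^-6 * (32*d + 13*d^3) = -13 - 71*A^-4 - 71*A^-8 - 13*A^-12
  A^-8 * (3 + 7*d^2) = 7*A^-4 + 17*A^-8 + 7*A^-12
  A^-10 * (d) = -A^-8 - A^-12
Summing the groups: <K> = -A^20 + 2*A^16 - 3*A^12 + 4*A^8 - 5*A^4 + 5 - 3*A^-4 + 3*A^-8 - A^-12
Normalise by the writhe: (-A^3)^(-w) = (-A^3)^(4) = A^12, so f(A) = A^12 * <K> = -A^32 + 2*A^28 - 3*A^24 + 4*A^20 - 5*A^16 + 5*A^12 - 3*A^8 + 3*A^4 - 1.
Substitute A = t^(-1/4), i.e. A^e → t^(-e/4): V(t) = -1 + 3*t^-1 - 3*t^-2 + 5*t^-3 - 5*t^-4 + 4*t^-5 - 3*t^-6 + 2*t^-7 - t^-8

Answer: -1 + 3*t^-1 - 3*t^-2 + 5*t^-3 - 5*t^-4 + 4*t^-5 - 3*t^-6 + 2*t^-7 - t^-8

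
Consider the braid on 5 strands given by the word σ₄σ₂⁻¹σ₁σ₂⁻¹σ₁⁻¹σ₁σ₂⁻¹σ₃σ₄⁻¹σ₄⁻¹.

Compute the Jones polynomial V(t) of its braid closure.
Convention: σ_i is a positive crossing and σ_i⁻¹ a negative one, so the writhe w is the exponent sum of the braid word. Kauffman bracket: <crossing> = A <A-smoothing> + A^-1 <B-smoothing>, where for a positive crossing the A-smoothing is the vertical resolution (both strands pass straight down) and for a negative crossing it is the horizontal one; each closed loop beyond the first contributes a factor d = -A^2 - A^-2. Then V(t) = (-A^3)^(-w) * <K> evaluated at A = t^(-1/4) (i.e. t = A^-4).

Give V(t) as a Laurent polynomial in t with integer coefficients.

t^-1 + t^-3 - t^-4

Derivation:
The presented braid s4 s2^-1 s1 s2^-1 s1^-1 s1 s2^-1 s3 s4^-1 s4^-1 on 5 strands reduces by inverse Markov moves (closure unchanged at each step):
  Deconjugate: the word is γ·β·γ⁻¹ with γ = s4 (prefix) and γ⁻¹ = s4^-1 (suffix); strip both.
  Destabilize: the word has the form β·s4^-1 where s4^-1 occurs only as the final letter (β ∈ B_4); drop it and the last strand → 4 strands.
  Destabilize: the word has the form β·s3 where s3 occurs only as the final letter (β ∈ B_3); drop it and the last strand → 3 strands.
Reduced to β = s2^-1 s1 s2^-1 s1^-1 s1 s2^-1 on 3 strands, 6 crossings.
Compute on β:
First cancel adjacent σ_i σ_i⁻¹ pairs (Reidemeister II — same braid, same closure): s2^-1 s1 s2^-1 s1^-1 s1 s2^-1 → s2^-1 s1 s2^-1 s2^-1.
Braid: s2^-1 s1 s2^-1 s2^-1 on 3 strands, 4 crossings.
Writhe w = (#positive) - (#negative) = 1 - 3 = -2.
Computing the Kauffman bracket via state sum. There are 2^4 = 16 states.
For each crossing: s=0 is the vertical smoothing, s=1 horizontal. Crossing k contributes A^(sign_k * (1 - 2*s_k)); loop factor d = -A^2 - A^-2.
  state 0000: A-exp=-2, loops=3, term = A^-2 * d^2
  state 0001: A-exp=+0, loops=2, term = A^0 * d^1
  state 0010: A-exp=+0, loops=2, term = A^0 * d^1
  state 0011: A-exp=+2, loops=3, term = A^2 * d^2
  state 0100: A-exp=-4, loops=2, term = A^-4 * d^1
  state 0101: A-exp=-2, loops=1, term = A^-2 * d^0
  state 0110: A-exp=-2, loops=1, term = A^-2 * d^0
  state 0111: A-exp=+0, loops=2, term = A^0 * d^1
  state 1000: A-exp=+0, loops=2, term = A^0 * d^1
  state 1001: A-exp=+2, loops=3, term = A^2 * d^2
  state 1010: A-exp=+2, loops=3, term = A^2 * d^2
  state 1011: A-exp=+4, loops=4, term = A^4 * d^3
  state 1100: A-exp=-2, loops=1, term = A^-2 * d^0
  state 1101: A-exp=+0, loops=2, term = A^0 * d^1
  state 1110: A-exp=+0, loops=2, term = A^0 * d^1
  state 1111: A-exp=+2, loops=3, term = A^2 * d^2
Collect the terms by A-exponent (count of states per loop number):
Powers of d = -A^2 - A^-2: d^2 = A^4 + 2 + A^-4; d^3 = -A^6 - 3*A^2 - 3*A^-2 - A^-6.
  A^4 * (d^3) = -A^10 - 3*A^6 - 3*A^2 - A^-2
  A^2 * (4*d^2) = 4*A^6 + 8*A^2 + 4*A^-2
  A^0 * (6*d) = -6*A^2 - 6*A^-2
  A^-2 * (3 + d^2) = A^2 + 5*A^-2 + A^-6
  A^-4 * (d) = -A^-2 - A^-6
Summing the groups: <K> = -A^10 + A^6 + A^-2
Normalise by the writhe: (-A^3)^(-w) = (-A^3)^(2) = A^6, so f(A) = A^6 * <K> = -A^16 + A^12 + A^4.
Substitute A = t^(-1/4), i.e. A^e → t^(-e/4): V(t) = t^-1 + t^-3 - t^-4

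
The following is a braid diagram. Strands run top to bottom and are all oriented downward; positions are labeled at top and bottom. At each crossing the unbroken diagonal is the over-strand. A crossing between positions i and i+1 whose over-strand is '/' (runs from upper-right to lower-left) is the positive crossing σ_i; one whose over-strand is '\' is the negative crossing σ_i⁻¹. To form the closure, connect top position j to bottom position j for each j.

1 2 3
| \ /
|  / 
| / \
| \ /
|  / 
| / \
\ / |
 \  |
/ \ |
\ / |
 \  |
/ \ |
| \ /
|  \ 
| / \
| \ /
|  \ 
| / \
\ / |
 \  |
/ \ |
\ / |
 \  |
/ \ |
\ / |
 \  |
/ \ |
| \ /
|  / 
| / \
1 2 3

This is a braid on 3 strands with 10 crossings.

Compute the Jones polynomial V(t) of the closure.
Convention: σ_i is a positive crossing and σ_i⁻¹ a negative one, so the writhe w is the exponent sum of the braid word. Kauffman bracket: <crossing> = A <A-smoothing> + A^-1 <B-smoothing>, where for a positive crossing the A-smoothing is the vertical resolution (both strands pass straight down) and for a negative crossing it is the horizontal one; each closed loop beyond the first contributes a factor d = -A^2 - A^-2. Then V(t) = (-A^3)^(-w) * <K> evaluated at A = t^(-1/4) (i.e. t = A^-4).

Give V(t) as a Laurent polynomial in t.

Reading the diagram top to bottom ('/'-over between positions i,i+1 = s_i, '\'-over = s_i^-1): braid word = s2 s2 s1^-1 s1^-1 s2^-1 s2^-1 s1^-1 s1^-1 s1^-1 s2.
Braid: s2 s2 s1^-1 s1^-1 s2^-1 s2^-1 s1^-1 s1^-1 s1^-1 s2 on 3 strands, 10 crossings.
Writhe w = (#positive) - (#negative) = 3 - 7 = -4.
Computing the Kauffman bracket via state sum. There are 2^10 = 1024 states.
For each crossing: s=0 is the vertical smoothing, s=1 horizontal. Crossing k contributes A^(sign_k * (1 - 2*s_k)); loop factor d = -A^2 - A^-2.
Tabulate the states by total A-exponent and number of loops L (A-exp: L × count):
  A^10: L=6 ×1
  A^8: L=5 ×10
  A^6: L=4 ×41, L=6 ×4
  A^4: L=3 ×87, L=5 ×32, L=7 ×1
  A^2: L=2 ×97, L=4 ×100, L=6 ×13
  A^0: L=1 ×46, L=3 ×152, L=5 ×52, L=7 ×2
  A^-2: L=2 ×103, L=4 ×96, L=6 ×11
  A^-4: L=1 ×15, L=3 ×79, L=5 ×26
  A^-6: L=2 ×18, L=4 ×26, L=6 ×1
  A^-8: L=3 ×8, L=5 ×2
  A^-10: L=4 ×1
Each group contributes A^e * Σ count * d^(L-1):
Powers of d = -A^2 - A^-2: d^2 = A^4 + 2 + A^-4; d^3 = -A^6 - 3*A^2 - 3*A^-2 - A^-6; d^4 = A^8 + 4*A^4 + 6 + 4*A^-4 + A^-8; d^5 = -A^10 - 5*A^6 - 10*A^2 - 10*A^-2 - 5*A^-6 - A^-10; d^6 = A^12 + 6*A^8 + 15*A^4 + 20 + 15*A^-4 + 6*A^-8 + A^-12.
  A^10 * (d^5) = -A^20 - 5*A^16 - 10*A^12 - 10*A^8 - 5*A^4 - 1
  A^8 * (10*d^4) = 10*A^16 + 40*A^12 + 60*A^8 + 40*A^4 + 10
  A^6 * (41*d^3 + 4*d^5) = -4*A^16 - 61*A^12 - 163*A^8 - 163*A^4 - 61 - 4*A^-4
  A^4 * (87*d^2 + 32*d^4 + d^6) = A^16 + 38*A^12 + 230*A^8 + 386*A^4 + 230 + 38*A^-4 + A^-8
  A^2 * (97*d + 100*d^3 + 13*d^5) = -13*A^12 - 165*A^8 - 527*A^4 - 527 - 165*A^-4 - 13*A^-8
  A^0 * (46 + 152*d^2 + 52*d^4 + 2*d^6) = 2*A^12 + 64*A^8 + 390*A^4 + 702 + 390*A^-4 + 64*A^-8 + 2*A^-12
  A^-2 * (103*d + 96*d^3 + 11*d^5) = -11*A^8 - 151*A^4 - 501 - 501*A^-4 - 151*A^-8 - 11*A^-12
  A^-4 * (15 + 79*d^2 + 26*d^4) = 26*A^4 + 183 + 329*A^-4 + 183*A^-8 + 26*A^-12
  A^-6 * (18*d + 26*d^3 + d^5) = -A^4 - 31 - 106*A^-4 - 106*A^-8 - 31*A^-12 - A^-16
  A^-8 * (8*d^2 + 2*d^4) = 2 + 16*A^-4 + 28*A^-8 + 16*A^-12 + 2*A^-16
  A^-10 * (d^3) = -A^-4 - 3*A^-8 - 3*A^-12 - A^-16
Summing the groups: <K> = -A^20 + 2*A^16 - 4*A^12 + 5*A^8 - 5*A^4 + 6 - 4*A^-4 + 3*A^-8 - A^-12
Normalise by the writhe: (-A^3)^(-w) = (-A^3)^(4) = A^12, so f(A) = A^12 * <K> = -A^32 + 2*A^28 - 4*A^24 + 5*A^20 - 5*A^16 + 6*A^12 - 4*A^8 + 3*A^4 - 1.
Substitute A = t^(-1/4), i.e. A^e → t^(-e/4): V(t) = -1 + 3*t^-1 - 4*t^-2 + 6*t^-3 - 5*t^-4 + 5*t^-5 - 4*t^-6 + 2*t^-7 - t^-8

Answer: -1 + 3*t^-1 - 4*t^-2 + 6*t^-3 - 5*t^-4 + 5*t^-5 - 4*t^-6 + 2*t^-7 - t^-8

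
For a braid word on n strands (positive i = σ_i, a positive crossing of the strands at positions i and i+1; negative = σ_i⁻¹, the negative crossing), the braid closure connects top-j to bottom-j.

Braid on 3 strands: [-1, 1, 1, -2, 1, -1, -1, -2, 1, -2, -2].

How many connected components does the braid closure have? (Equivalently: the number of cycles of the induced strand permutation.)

Track the strand permutation on 3 strands, starting from identity.
  step 1: s1^-1 swaps positions 1,2 -> [2 1 3]
  step 2: s1 swaps positions 1,2 -> [1 2 3]
  step 3: s1 swaps positions 1,2 -> [2 1 3]
  step 4: s2^-1 swaps positions 2,3 -> [2 3 1]
  step 5: s1 swaps positions 1,2 -> [3 2 1]
  step 6: s1^-1 swaps positions 1,2 -> [2 3 1]
  step 7: s1^-1 swaps positions 1,2 -> [3 2 1]
  step 8: s2^-1 swaps positions 2,3 -> [3 1 2]
  step 9: s1 swaps positions 1,2 -> [1 3 2]
  step 10: s2^-1 swaps positions 2,3 -> [1 2 3]
  step 11: s2^-1 swaps positions 2,3 -> [1 3 2]
Final permutation (position -> original strand): [1 3 2]
Closure components = cycle count of this permutation = 2.

Answer: 2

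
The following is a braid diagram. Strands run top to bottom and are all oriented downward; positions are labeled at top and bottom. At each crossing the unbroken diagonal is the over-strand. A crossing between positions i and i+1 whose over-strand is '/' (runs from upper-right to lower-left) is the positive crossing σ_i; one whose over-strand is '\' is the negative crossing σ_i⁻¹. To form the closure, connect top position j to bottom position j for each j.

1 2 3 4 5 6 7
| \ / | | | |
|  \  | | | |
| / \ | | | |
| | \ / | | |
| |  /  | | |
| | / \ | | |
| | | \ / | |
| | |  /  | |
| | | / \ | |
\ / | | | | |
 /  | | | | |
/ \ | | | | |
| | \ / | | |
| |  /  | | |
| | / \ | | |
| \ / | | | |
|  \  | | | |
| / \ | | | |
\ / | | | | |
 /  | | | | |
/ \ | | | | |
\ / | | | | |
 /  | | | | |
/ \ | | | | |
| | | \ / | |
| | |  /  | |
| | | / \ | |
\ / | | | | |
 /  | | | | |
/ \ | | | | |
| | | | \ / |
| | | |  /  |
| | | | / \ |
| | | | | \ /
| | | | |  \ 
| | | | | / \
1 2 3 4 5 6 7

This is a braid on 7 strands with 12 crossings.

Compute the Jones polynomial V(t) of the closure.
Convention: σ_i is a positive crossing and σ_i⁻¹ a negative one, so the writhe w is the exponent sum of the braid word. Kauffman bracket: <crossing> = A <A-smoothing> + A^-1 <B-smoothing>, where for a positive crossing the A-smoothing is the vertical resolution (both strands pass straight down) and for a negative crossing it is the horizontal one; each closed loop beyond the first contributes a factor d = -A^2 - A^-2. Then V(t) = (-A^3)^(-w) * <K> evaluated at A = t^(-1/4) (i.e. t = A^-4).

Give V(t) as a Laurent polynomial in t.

-t^9 + 3*t^8 - 4*t^7 + 5*t^6 - 6*t^5 + 5*t^4 - 4*t^3 + 3*t^2 - t + 1

Derivation:
Reading the diagram top to bottom ('/'-over between positions i,i+1 = s_i, '\'-over = s_i^-1): braid word = s2^-1 s3 s4 s1 s3 s2^-1 s1 s1 s4 s1 s5 s6^-1.
The presented braid s2^-1 s3 s4 s1 s3 s2^-1 s1 s1 s4 s1 s5 s6^-1 on 7 strands reduces by inverse Markov moves (closure unchanged at each step):
  Destabilize: the word has the form β·s6^-1 where s6^-1 occurs only as the final letter (β ∈ B_6); drop it and the last strand → 6 strands.
  Destabilize: the word has the form β·s5 where s5 occurs only as the final letter (β ∈ B_5); drop it and the last strand → 5 strands.
Reduced to β = s2^-1 s3 s4 s1 s3 s2^-1 s1 s1 s4 s1 on 5 strands, 10 crossings.
Compute on β:
Braid: s2^-1 s3 s4 s1 s3 s2^-1 s1 s1 s4 s1 on 5 strands, 10 crossings.
Writhe w = (#positive) - (#negative) = 8 - 2 = 6.
Enumerate smoothing states for the bracket polynomial. There are 2^10 = 1024 states.
Smooth each crossing (0=||, 1=⌣⌢); contribution A^(Σ sign_k(1-2s_k)) * d^(L-1).
Tabulate the states by total A-exponent and number of loops L (A-exp: L × count):
  A^10: L=5 ×1
  A^8: L=4 ×10
  A^6: L=3 ×39, L=5 ×6
  A^4: L=2 ×68, L=4 ×51, L=6 ×1
  A^2: L=1 ×44, L=3 ×139, L=5 ×27
  A^0: L=2 ×126, L=4 ×118, L=6 ×8
  A^-2: L=1 ×11, L=3 ×140, L=5 ×58, L=7 ×1
  A^-4: L=2 ×19, L=4 ×85, L=6 ×16
  A^-6: L=3 ×15, L=5 ×28, L=7 ×2
  A^-8: L=4 ×6, L=6 ×4
  A^-10: L=5 ×1
Each group contributes A^e * Σ count * d^(L-1):
Powers of d = -A^2 - A^-2: d^2 = A^4 + 2 + A^-4; d^3 = -A^6 - 3*A^2 - 3*A^-2 - A^-6; d^4 = A^8 + 4*A^4 + 6 + 4*A^-4 + A^-8; d^5 = -A^10 - 5*A^6 - 10*A^2 - 10*A^-2 - 5*A^-6 - A^-10; d^6 = A^12 + 6*A^8 + 15*A^4 + 20 + 15*A^-4 + 6*A^-8 + A^-12.
  A^10 * (d^4) = A^18 + 4*A^14 + 6*A^10 + 4*A^6 + A^2
  A^8 * (10*d^3) = -10*A^14 - 30*A^10 - 30*A^6 - 10*A^2
  A^6 * (39*d^2 + 6*d^4) = 6*A^14 + 63*A^10 + 114*A^6 + 63*A^2 + 6*A^-2
  A^4 * (68*d + 51*d^3 + d^5) = -A^14 - 56*A^10 - 231*A^6 - 231*A^2 - 56*A^-2 - A^-6
  A^2 * (44 + 139*d^2 + 27*d^4) = 27*A^10 + 247*A^6 + 484*A^2 + 247*A^-2 + 27*A^-6
  A^0 * (126*d + 118*d^3 + 8*d^5) = -8*A^10 - 158*A^6 - 560*A^2 - 560*A^-2 - 158*A^-6 - 8*A^-10
  A^-2 * (11 + 140*d^2 + 58*d^4 + d^6) = A^10 + 64*A^6 + 387*A^2 + 659*A^-2 + 387*A^-6 + 64*A^-10 + A^-14
  A^-4 * (19*d + 85*d^3 + 16*d^5) = -16*A^6 - 165*A^2 - 434*A^-2 - 434*A^-6 - 165*A^-10 - 16*A^-14
  A^-6 * (15*d^2 + 28*d^4 + 2*d^6) = 2*A^6 + 40*A^2 + 157*A^-2 + 238*A^-6 + 157*A^-10 + 40*A^-14 + 2*A^-18
  A^-8 * (6*d^3 + 4*d^5) = -4*A^2 - 26*A^-2 - 58*A^-6 - 58*A^-10 - 26*A^-14 - 4*A^-18
  A^-10 * (d^4) = A^-2 + 4*A^-6 + 6*A^-10 + 4*A^-14 + A^-18
Summing the groups: <K> = A^18 - A^14 + 3*A^10 - 4*A^6 + 5*A^2 - 6*A^-2 + 5*A^-6 - 4*A^-10 + 3*A^-14 - A^-18
Normalise by the writhe: (-A^3)^(-w) = (-A^3)^(-6) = A^-18, so f(A) = A^-18 * <K> = 1 - A^-4 + 3*A^-8 - 4*A^-12 + 5*A^-16 - 6*A^-20 + 5*A^-24 - 4*A^-28 + 3*A^-32 - A^-36.
Substitute A = t^(-1/4), i.e. A^e → t^(-e/4): V(t) = -t^9 + 3*t^8 - 4*t^7 + 5*t^6 - 6*t^5 + 5*t^4 - 4*t^3 + 3*t^2 - t + 1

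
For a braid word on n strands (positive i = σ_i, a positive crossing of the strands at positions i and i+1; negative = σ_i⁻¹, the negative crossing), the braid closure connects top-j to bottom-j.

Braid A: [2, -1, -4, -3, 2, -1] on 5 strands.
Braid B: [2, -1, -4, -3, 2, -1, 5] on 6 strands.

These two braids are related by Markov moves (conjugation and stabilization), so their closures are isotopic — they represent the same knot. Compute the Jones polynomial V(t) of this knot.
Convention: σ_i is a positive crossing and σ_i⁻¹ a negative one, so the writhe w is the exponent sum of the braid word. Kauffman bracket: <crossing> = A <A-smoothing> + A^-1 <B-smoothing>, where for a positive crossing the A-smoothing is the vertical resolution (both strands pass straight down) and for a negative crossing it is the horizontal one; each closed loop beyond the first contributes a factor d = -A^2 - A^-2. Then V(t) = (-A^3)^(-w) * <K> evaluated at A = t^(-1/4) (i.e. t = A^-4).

Markov-equivalent braids have isotopic closures, hence identical knot invariants. Strip the Markov moves from each word to reach a common short braid β, then compute V(t) once on β.
Braid A: s2 s1^-1 s4^-1 s3^-1 s2 s1^-1 on 5 strands has no conjugating prefix/suffix or stabilization to strip; take β = s2 s1^-1 s4^-1 s3^-1 s2 s1^-1.
Braid B: s2 s1^-1 s4^-1 s3^-1 s2 s1^-1 s5 on 6 strands reduces by inverse Markov moves (closure unchanged at each step):
  Destabilize: the word has the form β·s5 where s5 occurs only as the final letter (β ∈ B_5); drop it and the last strand → 5 strands.
Reduced to β = s2 s1^-1 s4^-1 s3^-1 s2 s1^-1 on 5 strands, 6 crossings.
Both give the same β = s2 s1^-1 s4^-1 s3^-1 s2 s1^-1 on 5 strands, so one state sum suffices:
Braid: s2 s1^-1 s4^-1 s3^-1 s2 s1^-1 on 5 strands, 6 crossings.
Writhe w = (#positive) - (#negative) = 2 - 4 = -2.
Computing the Kauffman bracket via state sum. There are 2^6 = 64 states.
Smooth each crossing (0=||, 1=⌣⌢); contribution A^(Σ sign_k(1-2s_k)) * d^(L-1).
Tabulate the states by total A-exponent and number of loops L (A-exp: L × count):
  A^6: L=3 ×1
  A^4: L=2 ×4, L=4 ×2
  A^2: L=1 ×5, L=3 ×9, L=5 ×1
  A^0: L=2 ×14, L=4 ×6
  A^-2: L=3 ×14, L=5 ×1
  A^-4: L=4 ×6
  A^-6: L=5 ×1
Each group contributes A^e * Σ count * d^(L-1):
Powers of d = -A^2 - A^-2: d^2 = A^4 + 2 + A^-4; d^3 = -A^6 - 3*A^2 - 3*A^-2 - A^-6; d^4 = A^8 + 4*A^4 + 6 + 4*A^-4 + A^-8.
  A^6 * (d^2) = A^10 + 2*A^6 + A^2
  A^4 * (4*d + 2*d^3) = -2*A^10 - 10*A^6 - 10*A^2 - 2*A^-2
  A^2 * (5 + 9*d^2 + d^4) = A^10 + 13*A^6 + 29*A^2 + 13*A^-2 + A^-6
  A^0 * (14*d + 6*d^3) = -6*A^6 - 32*A^2 - 32*A^-2 - 6*A^-6
  A^-2 * (14*d^2 + d^4) = A^6 + 18*A^2 + 34*A^-2 + 18*A^-6 + A^-10
  A^-4 * (6*d^3) = -6*A^2 - 18*A^-2 - 18*A^-6 - 6*A^-10
  A^-6 * (d^4) = A^2 + 4*A^-2 + 6*A^-6 + 4*A^-10 + A^-14
Summing the groups: <K> = A^2 - A^-2 + A^-6 - A^-10 + A^-14
Normalise by the writhe: (-A^3)^(-w) = (-A^3)^(2) = A^6, so f(A) = A^6 * <K> = A^8 - A^4 + 1 - A^-4 + A^-8.
Substitute A = t^(-1/4), i.e. A^e → t^(-e/4): V(t) = t^2 - t + 1 - t^-1 + t^-2

Answer: t^2 - t + 1 - t^-1 + t^-2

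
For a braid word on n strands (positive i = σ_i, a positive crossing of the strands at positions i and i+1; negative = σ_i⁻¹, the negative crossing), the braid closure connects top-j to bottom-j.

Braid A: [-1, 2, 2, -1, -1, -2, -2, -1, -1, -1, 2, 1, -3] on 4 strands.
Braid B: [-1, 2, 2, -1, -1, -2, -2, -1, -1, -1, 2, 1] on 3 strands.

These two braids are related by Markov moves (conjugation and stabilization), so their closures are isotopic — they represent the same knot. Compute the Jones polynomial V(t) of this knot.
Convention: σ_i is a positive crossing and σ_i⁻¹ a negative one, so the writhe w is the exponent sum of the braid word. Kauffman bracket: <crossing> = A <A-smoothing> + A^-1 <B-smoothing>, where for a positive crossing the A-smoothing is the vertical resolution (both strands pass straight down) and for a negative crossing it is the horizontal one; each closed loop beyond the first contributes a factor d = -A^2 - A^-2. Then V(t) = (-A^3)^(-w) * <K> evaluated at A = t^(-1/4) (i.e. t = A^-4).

Markov-equivalent braids have isotopic closures, hence identical knot invariants. Strip the Markov moves from each word to reach a common short braid β, then compute V(t) once on β.
Braid A: s1^-1 s2 s2 s1^-1 s1^-1 s2^-1 s2^-1 s1^-1 s1^-1 s1^-1 s2 s1 s3^-1 on 4 strands reduces by inverse Markov moves (closure unchanged at each step):
  Destabilize: the word has the form β·s3^-1 where s3^-1 occurs only as the final letter (β ∈ B_3); drop it and the last strand → 3 strands.
  Deconjugate: the word is γ·β·γ⁻¹ with γ = s1^-1 (prefix) and γ⁻¹ = s1 (suffix); strip both.
Reduced to β = s2 s2 s1^-1 s1^-1 s2^-1 s2^-1 s1^-1 s1^-1 s1^-1 s2 on 3 strands, 10 crossings.
Braid B: s1^-1 s2 s2 s1^-1 s1^-1 s2^-1 s2^-1 s1^-1 s1^-1 s1^-1 s2 s1 on 3 strands reduces by inverse Markov moves (closure unchanged at each step):
  Deconjugate: the word is γ·β·γ⁻¹ with γ = s1^-1 (prefix) and γ⁻¹ = s1 (suffix); strip both.
Reduced to β = s2 s2 s1^-1 s1^-1 s2^-1 s2^-1 s1^-1 s1^-1 s1^-1 s2 on 3 strands, 10 crossings.
Both give the same β = s2 s2 s1^-1 s1^-1 s2^-1 s2^-1 s1^-1 s1^-1 s1^-1 s2 on 3 strands, so one state sum suffices:
Braid: s2 s2 s1^-1 s1^-1 s2^-1 s2^-1 s1^-1 s1^-1 s1^-1 s2 on 3 strands, 10 crossings.
Writhe w = (#positive) - (#negative) = 3 - 7 = -4.
Computing the Kauffman bracket via state sum. There are 2^10 = 1024 states.
Each crossing splits two ways (0=vertical, 1=horizontal). The state's weight is A^(#A-smoothings - #B-smoothings) * d^(loops - 1).
Tabulate the states by total A-exponent and number of loops L (A-exp: L × count):
  A^10: L=6 ×1
  A^8: L=5 ×10
  A^6: L=4 ×41, L=6 ×4
  A^4: L=3 ×87, L=5 ×32, L=7 ×1
  A^2: L=2 ×97, L=4 ×100, L=6 ×13
  A^0: L=1 ×46, L=3 ×152, L=5 ×52, L=7 ×2
  A^-2: L=2 ×103, L=4 ×96, L=6 ×11
  A^-4: L=1 ×15, L=3 ×79, L=5 ×26
  A^-6: L=2 ×18, L=4 ×26, L=6 ×1
  A^-8: L=3 ×8, L=5 ×2
  A^-10: L=4 ×1
Each group contributes A^e * Σ count * d^(L-1):
Powers of d = -A^2 - A^-2: d^2 = A^4 + 2 + A^-4; d^3 = -A^6 - 3*A^2 - 3*A^-2 - A^-6; d^4 = A^8 + 4*A^4 + 6 + 4*A^-4 + A^-8; d^5 = -A^10 - 5*A^6 - 10*A^2 - 10*A^-2 - 5*A^-6 - A^-10; d^6 = A^12 + 6*A^8 + 15*A^4 + 20 + 15*A^-4 + 6*A^-8 + A^-12.
  A^10 * (d^5) = -A^20 - 5*A^16 - 10*A^12 - 10*A^8 - 5*A^4 - 1
  A^8 * (10*d^4) = 10*A^16 + 40*A^12 + 60*A^8 + 40*A^4 + 10
  A^6 * (41*d^3 + 4*d^5) = -4*A^16 - 61*A^12 - 163*A^8 - 163*A^4 - 61 - 4*A^-4
  A^4 * (87*d^2 + 32*d^4 + d^6) = A^16 + 38*A^12 + 230*A^8 + 386*A^4 + 230 + 38*A^-4 + A^-8
  A^2 * (97*d + 100*d^3 + 13*d^5) = -13*A^12 - 165*A^8 - 527*A^4 - 527 - 165*A^-4 - 13*A^-8
  A^0 * (46 + 152*d^2 + 52*d^4 + 2*d^6) = 2*A^12 + 64*A^8 + 390*A^4 + 702 + 390*A^-4 + 64*A^-8 + 2*A^-12
  A^-2 * (103*d + 96*d^3 + 11*d^5) = -11*A^8 - 151*A^4 - 501 - 501*A^-4 - 151*A^-8 - 11*A^-12
  A^-4 * (15 + 79*d^2 + 26*d^4) = 26*A^4 + 183 + 329*A^-4 + 183*A^-8 + 26*A^-12
  A^-6 * (18*d + 26*d^3 + d^5) = -A^4 - 31 - 106*A^-4 - 106*A^-8 - 31*A^-12 - A^-16
  A^-8 * (8*d^2 + 2*d^4) = 2 + 16*A^-4 + 28*A^-8 + 16*A^-12 + 2*A^-16
  A^-10 * (d^3) = -A^-4 - 3*A^-8 - 3*A^-12 - A^-16
Summing the groups: <K> = -A^20 + 2*A^16 - 4*A^12 + 5*A^8 - 5*A^4 + 6 - 4*A^-4 + 3*A^-8 - A^-12
Normalise by the writhe: (-A^3)^(-w) = (-A^3)^(4) = A^12, so f(A) = A^12 * <K> = -A^32 + 2*A^28 - 4*A^24 + 5*A^20 - 5*A^16 + 6*A^12 - 4*A^8 + 3*A^4 - 1.
Substitute A = t^(-1/4), i.e. A^e → t^(-e/4): V(t) = -1 + 3*t^-1 - 4*t^-2 + 6*t^-3 - 5*t^-4 + 5*t^-5 - 4*t^-6 + 2*t^-7 - t^-8

Answer: -1 + 3*t^-1 - 4*t^-2 + 6*t^-3 - 5*t^-4 + 5*t^-5 - 4*t^-6 + 2*t^-7 - t^-8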